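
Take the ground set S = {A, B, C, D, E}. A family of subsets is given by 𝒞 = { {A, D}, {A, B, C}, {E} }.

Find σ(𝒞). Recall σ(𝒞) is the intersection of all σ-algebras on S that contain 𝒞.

Begin from { {}, {E}, {A, D}, {A, B, C}, S } (that is, 𝒞 plus ∅ and S).
Pass 1. New:
  {D, E}  = ᶜ of {A, B, C}
  {A, D, E}  = {A, D} ∪ {E}
  {B, C, E}  = ᶜ of {A, D}
  {A, B, C, D}  = ᶜ of {E}
  {A, B, C, E}  = {A, B, C} ∪ {E}
  |family| = 10
Pass 2. New:
  {D}  = ᶜ of {A, B, C, E}
  {B, C}  = ᶜ of {A, D, E}
  {B, C, D, E}  = {D, E} ∪ {B, C, E}
  |family| = 13
Pass 3: +2 →
  {A}  = ᶜ of {B, C, D, E}
  {B, C, D}  = {B, C} ∪ {D}
  |family| = 15
Pass 4: 1 new —
  {A, E}  = ᶜ of {B, C, D}
  |family| = 16
Pass 5: closed — nothing new.

|σ(𝒞)| = 16.  σ(𝒞) = { {}, {A}, {D}, {E}, {A, D}, {A, E}, {B, C}, {D, E}, {A, B, C}, {A, D, E}, {B, C, D}, {B, C, E}, {A, B, C, D}, {A, B, C, E}, {B, C, D, E}, S }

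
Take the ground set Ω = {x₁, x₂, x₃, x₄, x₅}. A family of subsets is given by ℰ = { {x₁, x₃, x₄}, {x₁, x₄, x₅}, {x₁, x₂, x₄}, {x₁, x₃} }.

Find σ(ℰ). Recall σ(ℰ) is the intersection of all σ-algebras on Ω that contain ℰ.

Start: ℰ ∪ {∅, Ω} = { ∅, {x₁, x₃}, {x₁, x₂, x₄}, {x₁, x₃, x₄}, {x₁, x₄, x₅}, Ω }.
Iteration 1 (7 new):
  {x₂, x₃}  = Ω∖{x₁, x₄, x₅}
  {x₂, x₅}  = Ω∖{x₁, x₃, x₄}
  {x₃, x₅}  = Ω∖{x₁, x₂, x₄}
  {x₂, x₄, x₅}  = Ω∖{x₁, x₃}
  {x₁, x₂, x₃, x₄}  = {x₁, x₃, x₄} ∪ {x₁, x₂, x₄}
  {x₁, x₂, x₄, x₅}  = {x₁, x₄, x₅} ∪ {x₁, x₂, x₄}
  {x₁, x₃, x₄, x₅}  = {x₁, x₄, x₅} ∪ {x₁, x₃, x₄}
  — 13 sets.
Iteration 2: 8 new —
  {x₂}  = Ω∖{x₁, x₃, x₄, x₅}
  {x₃}  = Ω∖{x₁, x₂, x₄, x₅}
  {x₅}  = Ω∖{x₁, x₂, x₃, x₄}
  {x₁, x₂, x₃}  = {x₂, x₃} ∪ {x₁, x₃}
  {x₁, x₃, x₅}  = {x₁, x₃} ∪ {x₃, x₅}
  {x₂, x₃, x₅}  = {x₂, x₅} ∪ {x₂, x₃}
  {x₁, x₂, x₃, x₅}  = {x₂, x₅} ∪ {x₁, x₃}
  {x₂, x₃, x₄, x₅}  = {x₂, x₃} ∪ {x₂, x₄, x₅}
  — 21 sets.
Iteration 3 (5 new):
  {x₁}  = Ω∖{x₂, x₃, x₄, x₅}
  {x₄}  = Ω∖{x₁, x₂, x₃, x₅}
  {x₁, x₄}  = Ω∖{x₂, x₃, x₅}
  {x₂, x₄}  = Ω∖{x₁, x₃, x₅}
  {x₄, x₅}  = Ω∖{x₁, x₂, x₃}
  — 26 sets.
Iteration 4: +6 →
  {x₁, x₂}  = {x₂} ∪ {x₁}
  {x₁, x₅}  = {x₅} ∪ {x₁}
  {x₃, x₄}  = {x₃} ∪ {x₄}
  {x₁, x₂, x₅}  = {x₂, x₅} ∪ {x₁}
  {x₂, x₃, x₄}  = {x₃} ∪ {x₂, x₄}
  {x₃, x₄, x₅}  = {x₄, x₅} ∪ {x₃}
  — 32 sets.
After Iteration 5 the family is unchanged; done.

Hence σ(ℰ) has 32 members: { ∅, {x₁}, {x₂}, {x₃}, {x₄}, {x₅}, {x₁, x₂}, {x₁, x₃}, {x₁, x₄}, {x₁, x₅}, {x₂, x₃}, {x₂, x₄}, {x₂, x₅}, {x₃, x₄}, {x₃, x₅}, {x₄, x₅}, {x₁, x₂, x₃}, {x₁, x₂, x₄}, {x₁, x₂, x₅}, {x₁, x₃, x₄}, {x₁, x₃, x₅}, {x₁, x₄, x₅}, {x₂, x₃, x₄}, {x₂, x₃, x₅}, {x₂, x₄, x₅}, {x₃, x₄, x₅}, {x₁, x₂, x₃, x₄}, {x₁, x₂, x₃, x₅}, {x₁, x₂, x₄, x₅}, {x₁, x₃, x₄, x₅}, {x₂, x₃, x₄, x₅}, Ω }.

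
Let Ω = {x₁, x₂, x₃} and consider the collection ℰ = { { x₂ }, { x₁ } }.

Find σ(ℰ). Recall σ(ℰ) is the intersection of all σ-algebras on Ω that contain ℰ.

Initial family (4 sets): { {}, { x₁ }, { x₂ }, Ω }.
Iteration 1: 3 new —
  { x₁, x₂ }  = { x₂ } ∪ { x₁ }
  { x₁, x₃ }  = complement { x₂ }
  { x₂, x₃ }  = complement { x₁ }
  |family| = 7
Iteration 2: +1 →
  { x₃ }  = complement { x₁, x₂ }
  |family| = 8
Iteration 3: stable.

Hence σ(ℰ) has 8 members: { {}, { x₁ }, { x₂ }, { x₃ }, { x₁, x₂ }, { x₁, x₃ }, { x₂, x₃ }, Ω }.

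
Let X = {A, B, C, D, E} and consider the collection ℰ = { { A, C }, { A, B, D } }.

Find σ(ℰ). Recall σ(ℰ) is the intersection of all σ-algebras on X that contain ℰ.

σ(ℰ) = { {}, { A }, { C }, { E }, { A, C }, { A, E }, { B, D }, { C, E }, { A, B, D }, { A, C, E }, { B, C, D }, { B, D, E }, { A, B, C, D }, { A, B, D, E }, { B, C, D, E }, X }

Check:
Take S₀ = ℰ ∪ {∅, X} = { {}, { A, C }, { A, B, D }, X }.
Round 1 (3 new):
  { C, E }  = complement { A, B, D }
  { B, D, E }  = complement { A, C }
  { A, B, C, D }  = { A, C } ∪ { A, B, D }
  |family| = 7
Round 2: +4 →
  { E }  = complement { A, B, C, D }
  { A, C, E }  = { A, C } ∪ { C, E }
  { A, B, D, E }  = { A, B, D } ∪ { B, D, E }
  { B, C, D, E }  = { C, E } ∪ { B, D, E }
  |family| = 11
Round 3 (3 new):
  { A }  = complement { B, C, D, E }
  { C }  = complement { A, B, D, E }
  { B, D }  = complement { A, C, E }
  |family| = 14
Round 4 adds 2:
  { A, E }  = { E } ∪ { A }
  { B, C, D }  = { C } ∪ { B, D }
  |family| = 16
Round 5: already closed under ᶜ and ∪.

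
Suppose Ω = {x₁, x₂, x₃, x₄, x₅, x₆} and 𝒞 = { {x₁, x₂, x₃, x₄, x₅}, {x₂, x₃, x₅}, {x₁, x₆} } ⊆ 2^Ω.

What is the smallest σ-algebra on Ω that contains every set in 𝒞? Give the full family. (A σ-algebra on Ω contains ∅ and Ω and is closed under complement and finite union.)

σ(𝒞) (16 sets): { ∅, {x₁}, {x₄}, {x₆}, {x₁, x₄}, {x₁, x₆}, {x₄, x₆}, {x₁, x₄, x₆}, {x₂, x₃, x₅}, {x₁, x₂, x₃, x₅}, {x₂, x₃, x₄, x₅}, {x₂, x₃, x₅, x₆}, {x₁, x₂, x₃, x₄, x₅}, {x₁, x₂, x₃, x₅, x₆}, {x₂, x₃, x₄, x₅, x₆}, Ω }

Derivation:
Start: 𝒞 ∪ {∅, Ω} = { ∅, {x₁, x₆}, {x₂, x₃, x₅}, {x₁, x₂, x₃, x₄, x₅}, Ω }.
Round 1 (4 new):
  {x₆}  = ᶜ of {x₁, x₂, x₃, x₄, x₅}
  {x₁, x₄, x₆}  = ᶜ of {x₂, x₃, x₅}
  {x₂, x₃, x₄, x₅}  = ᶜ of {x₁, x₆}
  {x₁, x₂, x₃, x₅, x₆}  = {x₂, x₃, x₅} ∪ {x₁, x₆}
  (now 9)
Round 2 adds 3:
  {x₄}  = ᶜ of {x₁, x₂, x₃, x₅, x₆}
  {x₂, x₃, x₅, x₆}  = {x₆} ∪ {x₂, x₃, x₅}
  {x₂, x₃, x₄, x₅, x₆}  = {x₂, x₃, x₄, x₅} ∪ {x₆}
  (now 12)
Round 3. New:
  {x₁}  = ᶜ of {x₂, x₃, x₄, x₅, x₆}
  {x₁, x₄}  = ᶜ of {x₂, x₃, x₅, x₆}
  {x₄, x₆}  = {x₄} ∪ {x₆}
  (now 15)
Round 4 adds 1:
  {x₁, x₂, x₃, x₅}  = ᶜ of {x₄, x₆}
  (now 16)
Round 5: closed — nothing new.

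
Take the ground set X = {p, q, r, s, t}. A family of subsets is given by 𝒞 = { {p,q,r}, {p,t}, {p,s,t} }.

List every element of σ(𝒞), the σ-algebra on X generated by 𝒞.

σ(𝒞) (16 sets): { ∅, {p}, {s}, {t}, {p,s}, {p,t}, {q,r}, {s,t}, {p,q,r}, {p,s,t}, {q,r,s}, {q,r,t}, {p,q,r,s}, {p,q,r,t}, {q,r,s,t}, X }

Trace:
Start: 𝒞 ∪ {∅, X} = { ∅, {p,t}, {p,q,r}, {p,s,t}, X }.
Round 1: +4 →
  {q,r}  = complement {p,s,t}
  {s,t}  = complement {p,q,r}
  {q,r,s}  = complement {p,t}
  {p,q,r,t}  = {p,q,r} ∪ {p,t}
Round 2: 3 new —
  {s}  = complement {p,q,r,t}
  {p,q,r,s}  = {p,q,r} ∪ {q,r,s}
  {q,r,s,t}  = {q,r,s} ∪ {s,t}
Round 3: +2 →
  {p}  = complement {q,r,s,t}
  {t}  = complement {p,q,r,s}
Round 4: +2 →
  {p,s}  = {s} ∪ {p}
  {q,r,t}  = {q,r} ∪ {t}
After Round 5 the family is unchanged; done.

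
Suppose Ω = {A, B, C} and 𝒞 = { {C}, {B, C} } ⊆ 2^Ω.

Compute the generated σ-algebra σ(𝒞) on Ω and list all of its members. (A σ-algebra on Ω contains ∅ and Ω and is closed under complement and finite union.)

Seed the family with 𝒞 together with ∅ and Ω: { ∅, {C}, {B, C}, Ω }.
Pass 1 adds 2:
  {A}  = {B, C}ᶜ
  {A, B}  = {C}ᶜ
  [6 total]
Pass 2. New:
  {A, C}  = {C} ∪ {A}
  [7 total]
Pass 3 (1 new):
  {B}  = {A, C}ᶜ
  [8 total]
Pass 4: already closed under ᶜ and ∪.

|σ(𝒞)| = 8.  σ(𝒞) = { ∅, {A}, {B}, {C}, {A, B}, {A, C}, {B, C}, Ω }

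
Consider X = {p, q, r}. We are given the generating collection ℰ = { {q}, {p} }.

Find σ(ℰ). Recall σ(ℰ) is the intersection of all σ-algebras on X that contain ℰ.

σ(ℰ) = { ∅, {p}, {q}, {r}, {p,q}, {p,r}, {q,r}, X }

Derivation:
Take S₀ = ℰ ∪ {∅, X} = { ∅, {p}, {q}, X }.
Step 1 (3 new):
  {p,q}  = {q} ∪ {p}
  {p,r}  = ᶜ of {q}
  {q,r}  = ᶜ of {p}
Step 2 (1 new):
  {r}  = ᶜ of {p,q}
After Step 3 the family is unchanged; done.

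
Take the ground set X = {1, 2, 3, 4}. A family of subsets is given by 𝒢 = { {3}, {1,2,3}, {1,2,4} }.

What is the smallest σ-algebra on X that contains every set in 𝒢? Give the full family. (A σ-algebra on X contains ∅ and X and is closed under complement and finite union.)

σ(𝒢) = { {}, {3}, {4}, {1,2}, {3,4}, {1,2,3}, {1,2,4}, X }

Derivation:
Start: 𝒢 ∪ {∅, X} = { {}, {3}, {1,2,3}, {1,2,4}, X }.
Round 1: 1 new —
  {4}  = complement {1,2,3}
  [6 total]
Round 2: 1 new —
  {3,4}  = {4} ∪ {3}
  [7 total]
Round 3. New:
  {1,2}  = complement {3,4}
  [8 total]
After Round 4 the family is unchanged; done.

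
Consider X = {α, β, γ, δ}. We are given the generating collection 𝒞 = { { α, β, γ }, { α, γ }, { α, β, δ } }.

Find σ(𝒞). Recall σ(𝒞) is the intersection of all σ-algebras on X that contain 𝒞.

Initial family (5 sets): { ∅, { α, γ }, { α, β, γ }, { α, β, δ }, X }.
Iteration 1. New:
  { γ }  = { α, β, δ }ᶜ
  { δ }  = { α, β, γ }ᶜ
  { β, δ }  = { α, γ }ᶜ
  |family| = 8
Iteration 2 adds 3:
  { γ, δ }  = { δ } ∪ { γ }
  { α, γ, δ }  = { δ } ∪ { α, γ }
  { β, γ, δ }  = { γ } ∪ { β, δ }
  |family| = 11
Iteration 3 adds 3:
  { α }  = { β, γ, δ }ᶜ
  { β }  = { α, γ, δ }ᶜ
  { α, β }  = { γ, δ }ᶜ
  |family| = 14
Iteration 4. New:
  { α, δ }  = { δ } ∪ { α }
  { β, γ }  = { γ } ∪ { β }
  |family| = 16
Iteration 5: stable.

|σ(𝒞)| = 16.  σ(𝒞) = { ∅, { α }, { β }, { γ }, { δ }, { α, β }, { α, γ }, { α, δ }, { β, γ }, { β, δ }, { γ, δ }, { α, β, γ }, { α, β, δ }, { α, γ, δ }, { β, γ, δ }, X }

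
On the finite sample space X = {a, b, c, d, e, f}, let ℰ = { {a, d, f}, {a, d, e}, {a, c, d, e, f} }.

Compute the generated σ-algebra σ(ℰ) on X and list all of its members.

|σ(ℰ)| = 32.  σ(ℰ) = { {}, {b}, {c}, {e}, {f}, {a, d}, {b, c}, {b, e}, {b, f}, {c, e}, {c, f}, {e, f}, {a, b, d}, {a, c, d}, {a, d, e}, {a, d, f}, {b, c, e}, {b, c, f}, {b, e, f}, {c, e, f}, {a, b, c, d}, {a, b, d, e}, {a, b, d, f}, {a, c, d, e}, {a, c, d, f}, {a, d, e, f}, {b, c, e, f}, {a, b, c, d, e}, {a, b, c, d, f}, {a, b, d, e, f}, {a, c, d, e, f}, X }

Trace:
Seed the family with ℰ together with ∅ and X: { {}, {a, d, e}, {a, d, f}, {a, c, d, e, f}, X }.
Round 1 (4 new):
  {b}  = X∖{a, c, d, e, f}
  {b, c, e}  = X∖{a, d, f}
  {b, c, f}  = X∖{a, d, e}
  {a, d, e, f}  = {a, d, e} ∪ {a, d, f}
Round 2: 7 new —
  {b, c}  = X∖{a, d, e, f}
  {a, b, d, e}  = {a, d, e} ∪ {b}
  {a, b, d, f}  = {b} ∪ {a, d, f}
  {b, c, e, f}  = {b, c, f} ∪ {b, c, e}
  {a, b, c, d, e}  = {a, d, e} ∪ {b, c, e}
  {a, b, c, d, f}  = {b, c, f} ∪ {a, d, f}
  {a, b, d, e, f}  = {a, d, e, f} ∪ {b}
Round 3 (6 new):
  {c}  = X∖{a, b, d, e, f}
  {e}  = X∖{a, b, c, d, f}
  {f}  = X∖{a, b, c, d, e}
  {a, d}  = X∖{b, c, e, f}
  {c, e}  = X∖{a, b, d, f}
  {c, f}  = X∖{a, b, d, e}
Round 4 adds 9:
  {b, e}  = {b} ∪ {e}
  {b, f}  = {b} ∪ {f}
  {e, f}  = {f} ∪ {e}
  {a, b, d}  = {b} ∪ {a, d}
  {a, c, d}  = {c} ∪ {a, d}
  {c, e, f}  = {f} ∪ {c, e}
  {a, b, c, d}  = {b, c} ∪ {a, d}
  {a, c, d, e}  = {a, d, e} ∪ {c}
  {a, c, d, f}  = {a, d, f} ∪ {c}
Round 5: 1 new —
  {b, e, f}  = X∖{a, c, d}
After Round 6 the family is unchanged; done.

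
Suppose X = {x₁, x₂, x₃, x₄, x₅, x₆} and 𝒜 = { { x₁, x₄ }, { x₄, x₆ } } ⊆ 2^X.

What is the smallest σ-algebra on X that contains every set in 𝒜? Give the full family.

σ(𝒜) (16 sets): { {}, { x₁ }, { x₄ }, { x₆ }, { x₁, x₄ }, { x₁, x₆ }, { x₄, x₆ }, { x₁, x₄, x₆ }, { x₂, x₃, x₅ }, { x₁, x₂, x₃, x₅ }, { x₂, x₃, x₄, x₅ }, { x₂, x₃, x₅, x₆ }, { x₁, x₂, x₃, x₄, x₅ }, { x₁, x₂, x₃, x₅, x₆ }, { x₂, x₃, x₄, x₅, x₆ }, X }

Derivation:
Begin from { {}, { x₁, x₄ }, { x₄, x₆ }, X } (that is, 𝒜 plus ∅ and X).
Pass 1. New:
  { x₁, x₄, x₆ }  = { x₄, x₆ } ∪ { x₁, x₄ }
  { x₁, x₂, x₃, x₅ }  = X∖{ x₄, x₆ }
  { x₂, x₃, x₅, x₆ }  = X∖{ x₁, x₄ }
  [7 total]
Pass 2: 4 new —
  { x₂, x₃, x₅ }  = X∖{ x₁, x₄, x₆ }
  { x₁, x₂, x₃, x₄, x₅ }  = { x₁, x₄ } ∪ { x₁, x₂, x₃, x₅ }
  { x₁, x₂, x₃, x₅, x₆ }  = { x₁, x₂, x₃, x₅ } ∪ { x₂, x₃, x₅, x₆ }
  { x₂, x₃, x₄, x₅, x₆ }  = { x₄, x₆ } ∪ { x₂, x₃, x₅, x₆ }
  [11 total]
Pass 3: +3 →
  { x₁ }  = X∖{ x₂, x₃, x₄, x₅, x₆ }
  { x₄ }  = X∖{ x₁, x₂, x₃, x₅, x₆ }
  { x₆ }  = X∖{ x₁, x₂, x₃, x₄, x₅ }
  [14 total]
Pass 4 adds 2:
  { x₁, x₆ }  = { x₁ } ∪ { x₆ }
  { x₂, x₃, x₄, x₅ }  = { x₂, x₃, x₅ } ∪ { x₄ }
  [16 total]
Pass 5: already closed under ᶜ and ∪.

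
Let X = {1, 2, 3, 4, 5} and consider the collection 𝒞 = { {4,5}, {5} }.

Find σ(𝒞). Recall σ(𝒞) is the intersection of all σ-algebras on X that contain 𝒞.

Seed the family with 𝒞 together with ∅ and X: { {}, {5}, {4,5}, X }.
Round 1. New:
  {1,2,3}  = ᶜ of {4,5}
  {1,2,3,4}  = ᶜ of {5}
  — 6 sets.
Round 2. New:
  {1,2,3,5}  = {1,2,3} ∪ {5}
  — 7 sets.
Round 3. New:
  {4}  = ᶜ of {1,2,3,5}
  — 8 sets.
Round 4: no new sets; the family is a σ-algebra.

Therefore σ(𝒞) = { {}, {4}, {5}, {4,5}, {1,2,3}, {1,2,3,4}, {1,2,3,5}, X } (|σ(𝒞)| = 8).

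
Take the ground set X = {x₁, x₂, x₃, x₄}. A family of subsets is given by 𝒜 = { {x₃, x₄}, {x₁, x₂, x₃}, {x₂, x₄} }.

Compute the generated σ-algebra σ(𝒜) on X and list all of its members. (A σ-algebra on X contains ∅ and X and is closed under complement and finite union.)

σ(𝒜) (16 sets): { {}, {x₁}, {x₂}, {x₃}, {x₄}, {x₁, x₂}, {x₁, x₃}, {x₁, x₄}, {x₂, x₃}, {x₂, x₄}, {x₃, x₄}, {x₁, x₂, x₃}, {x₁, x₂, x₄}, {x₁, x₃, x₄}, {x₂, x₃, x₄}, X }

Working:
Begin from { {}, {x₂, x₄}, {x₃, x₄}, {x₁, x₂, x₃}, X } (that is, 𝒜 plus ∅ and X).
Step 1 (4 new):
  {x₄}  = {x₁, x₂, x₃}ᶜ
  {x₁, x₂}  = {x₃, x₄}ᶜ
  {x₁, x₃}  = {x₂, x₄}ᶜ
  {x₂, x₃, x₄}  = {x₃, x₄} ∪ {x₂, x₄}
  (now 9)
Step 2: 3 new —
  {x₁}  = {x₂, x₃, x₄}ᶜ
  {x₁, x₂, x₄}  = {x₁, x₂} ∪ {x₄}
  {x₁, x₃, x₄}  = {x₃, x₄} ∪ {x₁, x₃}
  (now 12)
Step 3: +3 →
  {x₂}  = {x₁, x₃, x₄}ᶜ
  {x₃}  = {x₁, x₂, x₄}ᶜ
  {x₁, x₄}  = {x₄} ∪ {x₁}
  (now 15)
Step 4: 1 new —
  {x₂, x₃}  = {x₁, x₄}ᶜ
  (now 16)
Step 5: closed — nothing new.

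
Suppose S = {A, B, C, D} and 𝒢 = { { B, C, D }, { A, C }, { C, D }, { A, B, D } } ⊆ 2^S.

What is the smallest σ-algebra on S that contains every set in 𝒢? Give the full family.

σ(𝒢) = { {}, { A }, { B }, { C }, { D }, { A, B }, { A, C }, { A, D }, { B, C }, { B, D }, { C, D }, { A, B, C }, { A, B, D }, { A, C, D }, { B, C, D }, S }

Derivation:
Start: 𝒢 ∪ {∅, S} = { {}, { A, C }, { C, D }, { A, B, D }, { B, C, D }, S }.
Round 1: +5 →
  { A }  = ᶜ of { B, C, D }
  { C }  = ᶜ of { A, B, D }
  { A, B }  = ᶜ of { C, D }
  { B, D }  = ᶜ of { A, C }
  { A, C, D }  = { C, D } ∪ { A, C }
  — 11 sets.
Round 2 adds 2:
  { B }  = ᶜ of { A, C, D }
  { A, B, C }  = { A, B } ∪ { C }
  — 13 sets.
Round 3 adds 2:
  { D }  = ᶜ of { A, B, C }
  { B, C }  = { C } ∪ { B }
  — 15 sets.
Round 4 (1 new):
  { A, D }  = ᶜ of { B, C }
  — 16 sets.
Round 5: already closed under ᶜ and ∪.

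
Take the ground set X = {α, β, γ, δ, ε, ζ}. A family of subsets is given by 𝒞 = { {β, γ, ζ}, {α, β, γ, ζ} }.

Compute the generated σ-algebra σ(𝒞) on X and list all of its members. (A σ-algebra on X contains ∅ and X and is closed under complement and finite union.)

Answer: σ(𝒞) = { {}, {α}, {δ, ε}, {α, δ, ε}, {β, γ, ζ}, {α, β, γ, ζ}, {β, γ, δ, ε, ζ}, X }

Check:
Take S₀ = 𝒞 ∪ {∅, X} = { {}, {β, γ, ζ}, {α, β, γ, ζ}, X }.
Round 1: +2 →
  {δ, ε}  = X∖{α, β, γ, ζ}
  {α, δ, ε}  = X∖{β, γ, ζ}
  (now 6)
Round 2: +1 →
  {β, γ, δ, ε, ζ}  = {δ, ε} ∪ {β, γ, ζ}
  (now 7)
Round 3: 1 new —
  {α}  = X∖{β, γ, δ, ε, ζ}
  (now 8)
Round 4: closed — nothing new.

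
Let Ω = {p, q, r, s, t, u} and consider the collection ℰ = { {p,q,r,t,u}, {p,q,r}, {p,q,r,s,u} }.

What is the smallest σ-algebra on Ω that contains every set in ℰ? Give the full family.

Initial family (5 sets): { ∅, {p,q,r}, {p,q,r,s,u}, {p,q,r,t,u}, Ω }.
Round 1: +3 →
  {s}  = ᶜ of {p,q,r,t,u}
  {t}  = ᶜ of {p,q,r,s,u}
  {s,t,u}  = ᶜ of {p,q,r}
  |family| = 8
Round 2: 3 new —
  {s,t}  = {s} ∪ {t}
  {p,q,r,s}  = {s} ∪ {p,q,r}
  {p,q,r,t}  = {p,q,r} ∪ {t}
  |family| = 11
Round 3: +4 →
  {s,u}  = ᶜ of {p,q,r,t}
  {t,u}  = ᶜ of {p,q,r,s}
  {p,q,r,u}  = ᶜ of {s,t}
  {p,q,r,s,t}  = {s,t} ∪ {p,q,r}
  |family| = 15
Round 4: 1 new —
  {u}  = ᶜ of {p,q,r,s,t}
  |family| = 16
Round 5: already closed under ᶜ and ∪.

Hence σ(ℰ) has 16 members: { ∅, {s}, {t}, {u}, {s,t}, {s,u}, {t,u}, {p,q,r}, {s,t,u}, {p,q,r,s}, {p,q,r,t}, {p,q,r,u}, {p,q,r,s,t}, {p,q,r,s,u}, {p,q,r,t,u}, Ω }.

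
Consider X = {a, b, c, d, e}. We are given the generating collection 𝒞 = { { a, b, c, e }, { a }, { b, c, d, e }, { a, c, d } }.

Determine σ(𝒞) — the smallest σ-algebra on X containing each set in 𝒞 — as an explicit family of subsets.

σ(𝒞) (16 sets): { {}, { a }, { c }, { d }, { a, c }, { a, d }, { b, e }, { c, d }, { a, b, e }, { a, c, d }, { b, c, e }, { b, d, e }, { a, b, c, e }, { a, b, d, e }, { b, c, d, e }, X }

Derivation:
Start: 𝒞 ∪ {∅, X} = { {}, { a }, { a, c, d }, { a, b, c, e }, { b, c, d, e }, X }.
Pass 1: +2 →
  { d }  = complement { a, b, c, e }
  { b, e }  = complement { a, c, d }
  |family| = 8
Pass 2 (3 new):
  { a, d }  = { d } ∪ { a }
  { a, b, e }  = { b, e } ∪ { a }
  { b, d, e }  = { d } ∪ { b, e }
  |family| = 11
Pass 3 (4 new):
  { a, c }  = complement { b, d, e }
  { c, d }  = complement { a, b, e }
  { b, c, e }  = complement { a, d }
  { a, b, d, e }  = { b, e } ∪ { a, d }
  |family| = 15
Pass 4: +1 →
  { c }  = complement { a, b, d, e }
  |family| = 16
Pass 5: no new sets; the family is a σ-algebra.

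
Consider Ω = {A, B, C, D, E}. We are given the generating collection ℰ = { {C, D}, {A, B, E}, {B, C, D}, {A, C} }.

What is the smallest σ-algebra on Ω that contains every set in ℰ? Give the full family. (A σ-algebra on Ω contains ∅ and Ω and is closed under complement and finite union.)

Begin from { ∅, {A, C}, {C, D}, {A, B, E}, {B, C, D}, Ω } (that is, ℰ plus ∅ and Ω).
Iteration 1: +5 →
  {A, E}  = Ω∖{B, C, D}
  {A, C, D}  = {C, D} ∪ {A, C}
  {B, D, E}  = Ω∖{A, C}
  {A, B, C, D}  = {B, C, D} ∪ {A, C}
  {A, B, C, E}  = {A, B, E} ∪ {A, C}
Iteration 2 (7 new):
  {D}  = Ω∖{A, B, C, E}
  {E}  = Ω∖{A, B, C, D}
  {B, E}  = Ω∖{A, C, D}
  {A, C, E}  = {A, C} ∪ {A, E}
  {A, B, D, E}  = {A, B, E} ∪ {B, D, E}
  {A, C, D, E}  = {C, D} ∪ {A, E}
  {B, C, D, E}  = {C, D} ∪ {B, D, E}
Iteration 3: +7 →
  {A}  = Ω∖{B, C, D, E}
  {B}  = Ω∖{A, C, D, E}
  {C}  = Ω∖{A, B, D, E}
  {B, D}  = Ω∖{A, C, E}
  {D, E}  = {D} ∪ {E}
  {A, D, E}  = {A, E} ∪ {D}
  {C, D, E}  = {C, D} ∪ {E}
Iteration 4: 7 new —
  {A, B}  = Ω∖{C, D, E}
  {A, D}  = {D} ∪ {A}
  {B, C}  = Ω∖{A, D, E}
  {C, E}  = {E} ∪ {C}
  {A, B, C}  = Ω∖{D, E}
  {A, B, D}  = {B, D} ∪ {A}
  {B, C, E}  = {B, E} ∪ {C}
After Iteration 5 the family is unchanged; done.

σ(ℰ) = { ∅, {A}, {B}, {C}, {D}, {E}, {A, B}, {A, C}, {A, D}, {A, E}, {B, C}, {B, D}, {B, E}, {C, D}, {C, E}, {D, E}, {A, B, C}, {A, B, D}, {A, B, E}, {A, C, D}, {A, C, E}, {A, D, E}, {B, C, D}, {B, C, E}, {B, D, E}, {C, D, E}, {A, B, C, D}, {A, B, C, E}, {A, B, D, E}, {A, C, D, E}, {B, C, D, E}, Ω }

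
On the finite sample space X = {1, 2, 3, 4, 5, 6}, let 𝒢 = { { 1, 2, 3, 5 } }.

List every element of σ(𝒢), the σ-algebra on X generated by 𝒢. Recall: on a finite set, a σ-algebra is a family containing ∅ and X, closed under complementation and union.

Initial family (3 sets): { {}, { 1, 2, 3, 5 }, X }.
Pass 1 adds 1:
  { 4, 6 }  = { 1, 2, 3, 5 }ᶜ
  |family| = 4
Pass 2: stable.

Hence σ(𝒢) has 4 members: { {}, { 4, 6 }, { 1, 2, 3, 5 }, X }.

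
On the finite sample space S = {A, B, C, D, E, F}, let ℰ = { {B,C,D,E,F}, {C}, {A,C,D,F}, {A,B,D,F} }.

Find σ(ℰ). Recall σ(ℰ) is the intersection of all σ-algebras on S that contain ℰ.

|σ(ℰ)| = 32.  σ(ℰ) = { {}, {A}, {B}, {C}, {E}, {A,B}, {A,C}, {A,E}, {B,C}, {B,E}, {C,E}, {D,F}, {A,B,C}, {A,B,E}, {A,C,E}, {A,D,F}, {B,C,E}, {B,D,F}, {C,D,F}, {D,E,F}, {A,B,C,E}, {A,B,D,F}, {A,C,D,F}, {A,D,E,F}, {B,C,D,F}, {B,D,E,F}, {C,D,E,F}, {A,B,C,D,F}, {A,B,D,E,F}, {A,C,D,E,F}, {B,C,D,E,F}, S }

Check:
Start: ℰ ∪ {∅, S} = { {}, {C}, {A,B,D,F}, {A,C,D,F}, {B,C,D,E,F}, S }.
Round 1 (5 new):
  {A}  = {B,C,D,E,F}ᶜ
  {B,E}  = {A,C,D,F}ᶜ
  {C,E}  = {A,B,D,F}ᶜ
  {A,B,C,D,F}  = {C} ∪ {A,B,D,F}
  {A,B,D,E,F}  = {C}ᶜ
  [11 total]
Round 2 (6 new):
  {E}  = {A,B,C,D,F}ᶜ
  {A,C}  = {C} ∪ {A}
  {A,B,E}  = {B,E} ∪ {A}
  {A,C,E}  = {C,E} ∪ {A}
  {B,C,E}  = {B,E} ∪ {C}
  {A,C,D,E,F}  = {A,C,D,F} ∪ {C,E}
  [17 total]
Round 3: 7 new —
  {B}  = {A,C,D,E,F}ᶜ
  {A,E}  = {E} ∪ {A}
  {A,D,F}  = {B,C,E}ᶜ
  {B,D,F}  = {A,C,E}ᶜ
  {C,D,F}  = {A,B,E}ᶜ
  {A,B,C,E}  = {C} ∪ {A,B,E}
  {B,D,E,F}  = {A,C}ᶜ
  [24 total]
Round 4 (7 new):
  {A,B}  = {B} ∪ {A}
  {B,C}  = {B} ∪ {C}
  {D,F}  = {A,B,C,E}ᶜ
  {A,B,C}  = {B} ∪ {A,C}
  {A,D,E,F}  = {A,D,F} ∪ {E}
  {B,C,D,F}  = {A,E}ᶜ
  {C,D,E,F}  = {E} ∪ {C,D,F}
  [31 total]
Round 5: +1 →
  {D,E,F}  = {A,B,C}ᶜ
  [32 total]
Round 6 adds nothing — fixpoint reached.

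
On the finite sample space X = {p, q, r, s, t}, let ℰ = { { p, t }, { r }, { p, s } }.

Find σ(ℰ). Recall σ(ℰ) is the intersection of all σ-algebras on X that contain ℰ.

Begin from { ∅, { r }, { p, s }, { p, t }, X } (that is, ℰ plus ∅ and X).
Round 1 adds 6:
  { p, r, s }  = { r } ∪ { p, s }
  { p, r, t }  = { r } ∪ { p, t }
  { p, s, t }  = { p, s } ∪ { p, t }
  { q, r, s }  = { p, t }ᶜ
  { q, r, t }  = { p, s }ᶜ
  { p, q, s, t }  = { r }ᶜ
Round 2: 7 new —
  { q, r }  = { p, s, t }ᶜ
  { q, s }  = { p, r, t }ᶜ
  { q, t }  = { p, r, s }ᶜ
  { p, q, r, s }  = { q, r, s } ∪ { p, r, s }
  { p, q, r, t }  = { p, r, t } ∪ { q, r, t }
  { p, r, s, t }  = { p, s, t } ∪ { p, r, t }
  { q, r, s, t }  = { q, r, s } ∪ { q, r, t }
Round 3. New:
  { p }  = { q, r, s, t }ᶜ
  { q }  = { p, r, s, t }ᶜ
  { s }  = { p, q, r, t }ᶜ
  { t }  = { p, q, r, s }ᶜ
  { p, q, s }  = { p, s } ∪ { q, s }
  { p, q, t }  = { q, t } ∪ { p, t }
  { q, s, t }  = { q, t } ∪ { q, s }
Round 4: +6 →
  { p, q }  = { q } ∪ { p }
  { p, r }  = { q, s, t }ᶜ
  { r, s }  = { p, q, t }ᶜ
  { r, t }  = { p, q, s }ᶜ
  { s, t }  = { t } ∪ { s }
  { p, q, r }  = { q, r } ∪ { p }
Round 5. New:
  { r, s, t }  = { p, q }ᶜ
Round 6: no new sets; the family is a σ-algebra.

Therefore σ(ℰ) = { ∅, { p }, { q }, { r }, { s }, { t }, { p, q }, { p, r }, { p, s }, { p, t }, { q, r }, { q, s }, { q, t }, { r, s }, { r, t }, { s, t }, { p, q, r }, { p, q, s }, { p, q, t }, { p, r, s }, { p, r, t }, { p, s, t }, { q, r, s }, { q, r, t }, { q, s, t }, { r, s, t }, { p, q, r, s }, { p, q, r, t }, { p, q, s, t }, { p, r, s, t }, { q, r, s, t }, X } (|σ(ℰ)| = 32).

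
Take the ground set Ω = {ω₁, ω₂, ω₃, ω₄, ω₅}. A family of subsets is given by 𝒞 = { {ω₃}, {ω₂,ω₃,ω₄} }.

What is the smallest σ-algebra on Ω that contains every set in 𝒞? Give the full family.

Initial family (4 sets): { ∅, {ω₃}, {ω₂,ω₃,ω₄}, Ω }.
Round 1. New:
  {ω₁,ω₅}  = ᶜ of {ω₂,ω₃,ω₄}
  {ω₁,ω₂,ω₄,ω₅}  = ᶜ of {ω₃}
  — 6 sets.
Round 2 adds 1:
  {ω₁,ω₃,ω₅}  = {ω₃} ∪ {ω₁,ω₅}
  — 7 sets.
Round 3 (1 new):
  {ω₂,ω₄}  = ᶜ of {ω₁,ω₃,ω₅}
  — 8 sets.
Round 4: stable.

Hence σ(𝒞) has 8 members: { ∅, {ω₃}, {ω₁,ω₅}, {ω₂,ω₄}, {ω₁,ω₃,ω₅}, {ω₂,ω₃,ω₄}, {ω₁,ω₂,ω₄,ω₅}, Ω }.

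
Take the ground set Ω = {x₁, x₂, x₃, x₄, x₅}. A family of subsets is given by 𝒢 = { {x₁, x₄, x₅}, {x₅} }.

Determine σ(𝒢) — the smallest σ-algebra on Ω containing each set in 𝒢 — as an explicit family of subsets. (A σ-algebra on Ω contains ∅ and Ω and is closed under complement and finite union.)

Take S₀ = 𝒢 ∪ {∅, Ω} = { {}, {x₅}, {x₁, x₄, x₅}, Ω }.
Round 1: 2 new —
  {x₂, x₃}  = complement {x₁, x₄, x₅}
  {x₁, x₂, x₃, x₄}  = complement {x₅}
  |family| = 6
Round 2 adds 1:
  {x₂, x₃, x₅}  = {x₂, x₃} ∪ {x₅}
  |family| = 7
Round 3: +1 →
  {x₁, x₄}  = complement {x₂, x₃, x₅}
  |family| = 8
Round 4: no new sets; the family is a σ-algebra.

Therefore σ(𝒢) = { {}, {x₅}, {x₁, x₄}, {x₂, x₃}, {x₁, x₄, x₅}, {x₂, x₃, x₅}, {x₁, x₂, x₃, x₄}, Ω } (|σ(𝒢)| = 8).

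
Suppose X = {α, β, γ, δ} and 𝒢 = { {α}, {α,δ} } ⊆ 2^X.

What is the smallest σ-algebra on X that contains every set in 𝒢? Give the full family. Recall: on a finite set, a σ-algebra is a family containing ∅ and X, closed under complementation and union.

Answer: σ(𝒢) = { ∅, {α}, {δ}, {α,δ}, {β,γ}, {α,β,γ}, {β,γ,δ}, X }

Trace:
Begin from { ∅, {α}, {α,δ}, X } (that is, 𝒢 plus ∅ and X).
Pass 1. New:
  {β,γ}  = X∖{α,δ}
  {β,γ,δ}  = X∖{α}
  [6 total]
Pass 2 adds 1:
  {α,β,γ}  = {β,γ} ∪ {α}
  [7 total]
Pass 3: +1 →
  {δ}  = X∖{α,β,γ}
  [8 total]
Pass 4: already closed under ᶜ and ∪.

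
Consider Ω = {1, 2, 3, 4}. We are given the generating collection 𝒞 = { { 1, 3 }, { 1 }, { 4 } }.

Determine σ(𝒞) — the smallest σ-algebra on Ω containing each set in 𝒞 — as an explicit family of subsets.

|σ(𝒞)| = 16.  σ(𝒞) = { {}, { 1 }, { 2 }, { 3 }, { 4 }, { 1, 2 }, { 1, 3 }, { 1, 4 }, { 2, 3 }, { 2, 4 }, { 3, 4 }, { 1, 2, 3 }, { 1, 2, 4 }, { 1, 3, 4 }, { 2, 3, 4 }, Ω }

Working:
Take S₀ = 𝒞 ∪ {∅, Ω} = { {}, { 1 }, { 4 }, { 1, 3 }, Ω }.
Step 1: 5 new —
  { 1, 4 }  = { 4 } ∪ { 1 }
  { 2, 4 }  = { 1, 3 }ᶜ
  { 1, 2, 3 }  = { 4 }ᶜ
  { 1, 3, 4 }  = { 1, 3 } ∪ { 4 }
  { 2, 3, 4 }  = { 1 }ᶜ
Step 2: 3 new —
  { 2 }  = { 1, 3, 4 }ᶜ
  { 2, 3 }  = { 1, 4 }ᶜ
  { 1, 2, 4 }  = { 1, 4 } ∪ { 2, 4 }
Step 3. New:
  { 3 }  = { 1, 2, 4 }ᶜ
  { 1, 2 }  = { 2 } ∪ { 1 }
Step 4. New:
  { 3, 4 }  = { 1, 2 }ᶜ
Step 5: no new sets; the family is a σ-algebra.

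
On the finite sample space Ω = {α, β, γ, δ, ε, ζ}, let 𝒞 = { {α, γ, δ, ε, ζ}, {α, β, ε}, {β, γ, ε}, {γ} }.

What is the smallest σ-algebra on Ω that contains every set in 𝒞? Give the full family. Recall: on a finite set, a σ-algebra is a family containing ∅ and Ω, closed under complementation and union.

Answer: σ(𝒞) = { {}, {α}, {β}, {γ}, {ε}, {α, β}, {α, γ}, {α, ε}, {β, γ}, {β, ε}, {γ, ε}, {δ, ζ}, {α, β, γ}, {α, β, ε}, {α, γ, ε}, {α, δ, ζ}, {β, γ, ε}, {β, δ, ζ}, {γ, δ, ζ}, {δ, ε, ζ}, {α, β, γ, ε}, {α, β, δ, ζ}, {α, γ, δ, ζ}, {α, δ, ε, ζ}, {β, γ, δ, ζ}, {β, δ, ε, ζ}, {γ, δ, ε, ζ}, {α, β, γ, δ, ζ}, {α, β, δ, ε, ζ}, {α, γ, δ, ε, ζ}, {β, γ, δ, ε, ζ}, Ω }

Check:
Initial family (6 sets): { {}, {γ}, {α, β, ε}, {β, γ, ε}, {α, γ, δ, ε, ζ}, Ω }.
Round 1. New:
  {β}  = {α, γ, δ, ε, ζ}ᶜ
  {α, δ, ζ}  = {β, γ, ε}ᶜ
  {γ, δ, ζ}  = {α, β, ε}ᶜ
  {α, β, γ, ε}  = {γ} ∪ {α, β, ε}
  {α, β, δ, ε, ζ}  = {γ}ᶜ
  (now 11)
Round 2 (6 new):
  {β, γ}  = {β} ∪ {γ}
  {δ, ζ}  = {α, β, γ, ε}ᶜ
  {α, β, δ, ζ}  = {β} ∪ {α, δ, ζ}
  {α, γ, δ, ζ}  = {α, δ, ζ} ∪ {γ}
  {β, γ, δ, ζ}  = {β} ∪ {γ, δ, ζ}
  {β, γ, δ, ε, ζ}  = {β, γ, ε} ∪ {γ, δ, ζ}
  (now 17)
Round 3: 7 new —
  {α}  = {β, γ, δ, ε, ζ}ᶜ
  {α, ε}  = {β, γ, δ, ζ}ᶜ
  {β, ε}  = {α, γ, δ, ζ}ᶜ
  {γ, ε}  = {α, β, δ, ζ}ᶜ
  {β, δ, ζ}  = {β} ∪ {δ, ζ}
  {α, δ, ε, ζ}  = {β, γ}ᶜ
  {α, β, γ, δ, ζ}  = {γ} ∪ {α, β, δ, ζ}
  (now 24)
Round 4 (7 new):
  {ε}  = {α, β, γ, δ, ζ}ᶜ
  {α, β}  = {β} ∪ {α}
  {α, γ}  = {γ} ∪ {α}
  {α, β, γ}  = {β, γ} ∪ {α}
  {α, γ, ε}  = {β, δ, ζ}ᶜ
  {β, δ, ε, ζ}  = {β, δ, ζ} ∪ {β, ε}
  {γ, δ, ε, ζ}  = {γ, ε} ∪ {γ, δ, ζ}
  (now 31)
Round 5: +1 →
  {δ, ε, ζ}  = {α, β, γ}ᶜ
  (now 32)
Round 6 adds nothing — fixpoint reached.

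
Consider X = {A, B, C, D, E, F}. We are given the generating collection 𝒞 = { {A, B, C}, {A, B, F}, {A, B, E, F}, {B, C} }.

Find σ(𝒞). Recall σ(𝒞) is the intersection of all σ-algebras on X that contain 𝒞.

Start: 𝒞 ∪ {∅, X} = { {}, {B, C}, {A, B, C}, {A, B, F}, {A, B, E, F}, X }.
Round 1. New:
  {C, D}  = ᶜ of {A, B, E, F}
  {C, D, E}  = ᶜ of {A, B, F}
  {D, E, F}  = ᶜ of {A, B, C}
  {A, B, C, F}  = {A, B, C} ∪ {A, B, F}
  {A, D, E, F}  = ᶜ of {B, C}
  {A, B, C, E, F}  = {A, B, C} ∪ {A, B, E, F}
  (now 12)
Round 2: +11 →
  {D}  = ᶜ of {A, B, C, E, F}
  {D, E}  = ᶜ of {A, B, C, F}
  {B, C, D}  = {C, D} ∪ {B, C}
  {A, B, C, D}  = {C, D} ∪ {A, B, C}
  {B, C, D, E}  = {C, D, E} ∪ {B, C}
  {C, D, E, F}  = {C, D, E} ∪ {D, E, F}
  {A, B, C, D, E}  = {C, D, E} ∪ {A, B, C}
  {A, B, C, D, F}  = {C, D} ∪ {A, B, C, F}
  {A, B, D, E, F}  = {A, D, E, F} ∪ {A, B, F}
  {A, C, D, E, F}  = {C, D, E} ∪ {A, D, E, F}
  {B, C, D, E, F}  = {B, C} ∪ {D, E, F}
  (now 23)
Round 3 adds 10:
  {A}  = ᶜ of {B, C, D, E, F}
  {B}  = ᶜ of {A, C, D, E, F}
  {C}  = ᶜ of {A, B, D, E, F}
  {E}  = ᶜ of {A, B, C, D, F}
  {F}  = ᶜ of {A, B, C, D, E}
  {A, B}  = ᶜ of {C, D, E, F}
  {A, F}  = ᶜ of {B, C, D, E}
  {E, F}  = ᶜ of {A, B, C, D}
  {A, E, F}  = ᶜ of {B, C, D}
  {A, B, D, F}  = {D} ∪ {A, B, F}
  (now 33)
Round 4. New:
  {A, C}  = {A} ∪ {C}
  {A, D}  = {A} ∪ {D}
  {A, E}  = {A} ∪ {E}
  {B, D}  = {B} ∪ {D}
  {B, E}  = {B} ∪ {E}
  {B, F}  = {B} ∪ {F}
  {C, E}  = ᶜ of {A, B, D, F}
  {C, F}  = {F} ∪ {C}
  {D, F}  = {F} ∪ {D}
  {A, B, D}  = {A, B} ∪ {D}
  {A, B, E}  = {A, B} ∪ {E}
  {A, C, D}  = {C, D} ∪ {A}
  {A, C, F}  = {A, F} ∪ {C}
  {A, D, E}  = {A} ∪ {D, E}
  {A, D, F}  = {A, F} ∪ {D}
  {B, C, E}  = {E} ∪ {B, C}
  {B, C, F}  = {F} ∪ {B, C}
  {B, D, E}  = {B} ∪ {D, E}
  {B, E, F}  = {E, F} ∪ {B}
  {C, D, F}  = {C, D} ∪ {F}
  {C, E, F}  = {E, F} ∪ {C}
  {A, B, C, E}  = {A, B, C} ∪ {E}
  {A, B, D, E}  = {A, B} ∪ {D, E}
  {A, C, D, E}  = {C, D, E} ∪ {A}
  {A, C, D, F}  = {C, D} ∪ {A, F}
  {A, C, E, F}  = {C} ∪ {A, E, F}
  {B, C, D, F}  = {F} ∪ {B, C, D}
  {B, C, E, F}  = {E, F} ∪ {B, C}
  {B, D, E, F}  = {B} ∪ {D, E, F}
  (now 62)
Round 5. New:
  {A, C, E}  = {A, C} ∪ {A, E}
  {B, D, F}  = {B} ∪ {D, F}
  (now 64)
Round 6: no new sets; the family is a σ-algebra.

Hence σ(𝒞) has 64 members: { {}, {A}, {B}, {C}, {D}, {E}, {F}, {A, B}, {A, C}, {A, D}, {A, E}, {A, F}, {B, C}, {B, D}, {B, E}, {B, F}, {C, D}, {C, E}, {C, F}, {D, E}, {D, F}, {E, F}, {A, B, C}, {A, B, D}, {A, B, E}, {A, B, F}, {A, C, D}, {A, C, E}, {A, C, F}, {A, D, E}, {A, D, F}, {A, E, F}, {B, C, D}, {B, C, E}, {B, C, F}, {B, D, E}, {B, D, F}, {B, E, F}, {C, D, E}, {C, D, F}, {C, E, F}, {D, E, F}, {A, B, C, D}, {A, B, C, E}, {A, B, C, F}, {A, B, D, E}, {A, B, D, F}, {A, B, E, F}, {A, C, D, E}, {A, C, D, F}, {A, C, E, F}, {A, D, E, F}, {B, C, D, E}, {B, C, D, F}, {B, C, E, F}, {B, D, E, F}, {C, D, E, F}, {A, B, C, D, E}, {A, B, C, D, F}, {A, B, C, E, F}, {A, B, D, E, F}, {A, C, D, E, F}, {B, C, D, E, F}, X }.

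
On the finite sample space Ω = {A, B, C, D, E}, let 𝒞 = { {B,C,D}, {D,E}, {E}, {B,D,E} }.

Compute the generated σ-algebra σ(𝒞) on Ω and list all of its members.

|σ(𝒞)| = 32.  σ(𝒞) = { ∅, {A}, {B}, {C}, {D}, {E}, {A,B}, {A,C}, {A,D}, {A,E}, {B,C}, {B,D}, {B,E}, {C,D}, {C,E}, {D,E}, {A,B,C}, {A,B,D}, {A,B,E}, {A,C,D}, {A,C,E}, {A,D,E}, {B,C,D}, {B,C,E}, {B,D,E}, {C,D,E}, {A,B,C,D}, {A,B,C,E}, {A,B,D,E}, {A,C,D,E}, {B,C,D,E}, Ω }

Working:
Start: 𝒞 ∪ {∅, Ω} = { ∅, {E}, {D,E}, {B,C,D}, {B,D,E}, Ω }.
Step 1 adds 5:
  {A,C}  = ᶜ of {B,D,E}
  {A,E}  = ᶜ of {B,C,D}
  {A,B,C}  = ᶜ of {D,E}
  {A,B,C,D}  = ᶜ of {E}
  {B,C,D,E}  = {D,E} ∪ {B,C,D}
  |family| = 11
Step 2 adds 6:
  {A}  = ᶜ of {B,C,D,E}
  {A,C,E}  = {E} ∪ {A,C}
  {A,D,E}  = {D,E} ∪ {A,E}
  {A,B,C,E}  = {A,B,C} ∪ {E}
  {A,B,D,E}  = {A,E} ∪ {B,D,E}
  {A,C,D,E}  = {D,E} ∪ {A,C}
  |family| = 17
Step 3 (5 new):
  {B}  = ᶜ of {A,C,D,E}
  {C}  = ᶜ of {A,B,D,E}
  {D}  = ᶜ of {A,B,C,E}
  {B,C}  = ᶜ of {A,D,E}
  {B,D}  = ᶜ of {A,C,E}
  |family| = 22
Step 4 adds 10:
  {A,B}  = {B} ∪ {A}
  {A,D}  = {D} ∪ {A}
  {B,E}  = {B} ∪ {E}
  {C,D}  = {C} ∪ {D}
  {C,E}  = {E} ∪ {C}
  {A,B,D}  = {B,D} ∪ {A}
  {A,B,E}  = {B} ∪ {A,E}
  {A,C,D}  = {A,C} ∪ {D}
  {B,C,E}  = {E} ∪ {B,C}
  {C,D,E}  = {D,E} ∪ {C}
  |family| = 32
Step 5 adds nothing — fixpoint reached.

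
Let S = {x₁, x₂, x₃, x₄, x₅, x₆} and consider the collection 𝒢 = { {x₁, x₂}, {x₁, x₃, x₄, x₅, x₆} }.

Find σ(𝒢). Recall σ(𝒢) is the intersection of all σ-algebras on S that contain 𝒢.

Begin from { ∅, {x₁, x₂}, {x₁, x₃, x₄, x₅, x₆}, S } (that is, 𝒢 plus ∅ and S).
Step 1: 2 new —
  {x₂}  = S∖{x₁, x₃, x₄, x₅, x₆}
  {x₃, x₄, x₅, x₆}  = S∖{x₁, x₂}
  — 6 sets.
Step 2 (1 new):
  {x₂, x₃, x₄, x₅, x₆}  = {x₃, x₄, x₅, x₆} ∪ {x₂}
  — 7 sets.
Step 3. New:
  {x₁}  = S∖{x₂, x₃, x₄, x₅, x₆}
  — 8 sets.
Step 4: stable.

Hence σ(𝒢) has 8 members: { ∅, {x₁}, {x₂}, {x₁, x₂}, {x₃, x₄, x₅, x₆}, {x₁, x₃, x₄, x₅, x₆}, {x₂, x₃, x₄, x₅, x₆}, S }.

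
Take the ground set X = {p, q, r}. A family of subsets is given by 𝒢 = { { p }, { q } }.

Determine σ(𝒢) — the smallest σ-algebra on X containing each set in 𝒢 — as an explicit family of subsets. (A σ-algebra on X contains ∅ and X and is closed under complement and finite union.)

Begin from { {}, { p }, { q }, X } (that is, 𝒢 plus ∅ and X).
Step 1: 3 new —
  { p, q }  = { p } ∪ { q }
  { p, r }  = ᶜ of { q }
  { q, r }  = ᶜ of { p }
  — 7 sets.
Step 2. New:
  { r }  = ᶜ of { p, q }
  — 8 sets.
Step 3: closed — nothing new.

|σ(𝒢)| = 8.  σ(𝒢) = { {}, { p }, { q }, { r }, { p, q }, { p, r }, { q, r }, X }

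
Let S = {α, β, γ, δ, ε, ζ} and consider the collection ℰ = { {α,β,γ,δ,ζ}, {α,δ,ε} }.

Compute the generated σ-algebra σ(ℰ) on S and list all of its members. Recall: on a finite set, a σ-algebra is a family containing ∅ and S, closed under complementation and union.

σ(ℰ) = { {}, {ε}, {α,δ}, {α,δ,ε}, {β,γ,ζ}, {β,γ,ε,ζ}, {α,β,γ,δ,ζ}, S }

Working:
Start: ℰ ∪ {∅, S} = { {}, {α,δ,ε}, {α,β,γ,δ,ζ}, S }.
Iteration 1 (2 new):
  {ε}  = ᶜ of {α,β,γ,δ,ζ}
  {β,γ,ζ}  = ᶜ of {α,δ,ε}
Iteration 2. New:
  {β,γ,ε,ζ}  = {β,γ,ζ} ∪ {ε}
Iteration 3 (1 new):
  {α,δ}  = ᶜ of {β,γ,ε,ζ}
Iteration 4: stable.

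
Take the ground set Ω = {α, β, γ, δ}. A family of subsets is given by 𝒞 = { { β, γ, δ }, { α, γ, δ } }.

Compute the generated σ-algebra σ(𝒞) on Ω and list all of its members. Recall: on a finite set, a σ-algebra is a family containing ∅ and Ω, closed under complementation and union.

Initial family (4 sets): { {  }, { α, γ, δ }, { β, γ, δ }, Ω }.
Pass 1: +2 →
  { α }  = { β, γ, δ }ᶜ
  { β }  = { α, γ, δ }ᶜ
  — 6 sets.
Pass 2: 1 new —
  { α, β }  = { β } ∪ { α }
  — 7 sets.
Pass 3: +1 →
  { γ, δ }  = { α, β }ᶜ
  — 8 sets.
Pass 4: no new sets; the family is a σ-algebra.

|σ(𝒞)| = 8.  σ(𝒞) = { {  }, { α }, { β }, { α, β }, { γ, δ }, { α, γ, δ }, { β, γ, δ }, Ω }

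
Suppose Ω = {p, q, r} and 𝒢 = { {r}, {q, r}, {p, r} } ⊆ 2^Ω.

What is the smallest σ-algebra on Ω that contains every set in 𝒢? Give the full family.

Answer: σ(𝒢) = { {}, {p}, {q}, {r}, {p, q}, {p, r}, {q, r}, Ω }

Trace:
Start: 𝒢 ∪ {∅, Ω} = { {}, {r}, {p, r}, {q, r}, Ω }.
Round 1: 3 new —
  {p}  = complement {q, r}
  {q}  = complement {p, r}
  {p, q}  = complement {r}
  — 8 sets.
Round 2: closed — nothing new.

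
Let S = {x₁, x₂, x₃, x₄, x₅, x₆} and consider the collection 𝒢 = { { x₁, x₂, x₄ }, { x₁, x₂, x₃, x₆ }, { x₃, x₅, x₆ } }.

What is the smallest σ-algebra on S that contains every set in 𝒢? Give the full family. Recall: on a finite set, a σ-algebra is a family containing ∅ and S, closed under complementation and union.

Initial family (5 sets): { {}, { x₁, x₂, x₄ }, { x₃, x₅, x₆ }, { x₁, x₂, x₃, x₆ }, S }.
Round 1. New:
  { x₄, x₅ }  = { x₁, x₂, x₃, x₆ }ᶜ
  { x₁, x₂, x₃, x₄, x₆ }  = { x₁, x₂, x₃, x₆ } ∪ { x₁, x₂, x₄ }
  { x₁, x₂, x₃, x₅, x₆ }  = { x₁, x₂, x₃, x₆ } ∪ { x₃, x₅, x₆ }
  — 8 sets.
Round 2 adds 4:
  { x₄ }  = { x₁, x₂, x₃, x₅, x₆ }ᶜ
  { x₅ }  = { x₁, x₂, x₃, x₄, x₆ }ᶜ
  { x₁, x₂, x₄, x₅ }  = { x₄, x₅ } ∪ { x₁, x₂, x₄ }
  { x₃, x₄, x₅, x₆ }  = { x₄, x₅ } ∪ { x₃, x₅, x₆ }
  — 12 sets.
Round 3: 2 new —
  { x₁, x₂ }  = { x₃, x₄, x₅, x₆ }ᶜ
  { x₃, x₆ }  = { x₁, x₂, x₄, x₅ }ᶜ
  — 14 sets.
Round 4: +2 →
  { x₁, x₂, x₅ }  = { x₁, x₂ } ∪ { x₅ }
  { x₃, x₄, x₆ }  = { x₃, x₆ } ∪ { x₄ }
  — 16 sets.
Round 5: closed — nothing new.

Therefore σ(𝒢) = { {}, { x₄ }, { x₅ }, { x₁, x₂ }, { x₃, x₆ }, { x₄, x₅ }, { x₁, x₂, x₄ }, { x₁, x₂, x₅ }, { x₃, x₄, x₆ }, { x₃, x₅, x₆ }, { x₁, x₂, x₃, x₆ }, { x₁, x₂, x₄, x₅ }, { x₃, x₄, x₅, x₆ }, { x₁, x₂, x₃, x₄, x₆ }, { x₁, x₂, x₃, x₅, x₆ }, S } (|σ(𝒢)| = 16).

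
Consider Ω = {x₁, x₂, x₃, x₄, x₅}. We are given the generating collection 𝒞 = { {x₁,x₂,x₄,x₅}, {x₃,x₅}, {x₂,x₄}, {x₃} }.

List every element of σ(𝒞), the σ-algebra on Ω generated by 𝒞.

σ(𝒞) (16 sets): { {}, {x₁}, {x₃}, {x₅}, {x₁,x₃}, {x₁,x₅}, {x₂,x₄}, {x₃,x₅}, {x₁,x₂,x₄}, {x₁,x₃,x₅}, {x₂,x₃,x₄}, {x₂,x₄,x₅}, {x₁,x₂,x₃,x₄}, {x₁,x₂,x₄,x₅}, {x₂,x₃,x₄,x₅}, Ω }

Working:
Seed the family with 𝒞 together with ∅ and Ω: { {}, {x₃}, {x₂,x₄}, {x₃,x₅}, {x₁,x₂,x₄,x₅}, Ω }.
Pass 1: +4 →
  {x₁,x₂,x₄}  = complement {x₃,x₅}
  {x₁,x₃,x₅}  = complement {x₂,x₄}
  {x₂,x₃,x₄}  = {x₃} ∪ {x₂,x₄}
  {x₂,x₃,x₄,x₅}  = {x₃,x₅} ∪ {x₂,x₄}
  — 10 sets.
Pass 2. New:
  {x₁}  = complement {x₂,x₃,x₄,x₅}
  {x₁,x₅}  = complement {x₂,x₃,x₄}
  {x₁,x₂,x₃,x₄}  = {x₂,x₃,x₄} ∪ {x₁,x₂,x₄}
  — 13 sets.
Pass 3 (2 new):
  {x₅}  = complement {x₁,x₂,x₃,x₄}
  {x₁,x₃}  = {x₃} ∪ {x₁}
  — 15 sets.
Pass 4: 1 new —
  {x₂,x₄,x₅}  = complement {x₁,x₃}
  — 16 sets.
Pass 5: closed — nothing new.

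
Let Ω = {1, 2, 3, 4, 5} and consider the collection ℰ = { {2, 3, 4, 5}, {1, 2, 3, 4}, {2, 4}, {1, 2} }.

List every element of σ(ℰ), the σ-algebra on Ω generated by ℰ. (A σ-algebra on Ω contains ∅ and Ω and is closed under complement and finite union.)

|σ(ℰ)| = 32.  σ(ℰ) = { ∅, {1}, {2}, {3}, {4}, {5}, {1, 2}, {1, 3}, {1, 4}, {1, 5}, {2, 3}, {2, 4}, {2, 5}, {3, 4}, {3, 5}, {4, 5}, {1, 2, 3}, {1, 2, 4}, {1, 2, 5}, {1, 3, 4}, {1, 3, 5}, {1, 4, 5}, {2, 3, 4}, {2, 3, 5}, {2, 4, 5}, {3, 4, 5}, {1, 2, 3, 4}, {1, 2, 3, 5}, {1, 2, 4, 5}, {1, 3, 4, 5}, {2, 3, 4, 5}, Ω }

Check:
Seed the family with ℰ together with ∅ and Ω: { ∅, {1, 2}, {2, 4}, {1, 2, 3, 4}, {2, 3, 4, 5}, Ω }.
Pass 1 (5 new):
  {1}  = ᶜ of {2, 3, 4, 5}
  {5}  = ᶜ of {1, 2, 3, 4}
  {1, 2, 4}  = {1, 2} ∪ {2, 4}
  {1, 3, 5}  = ᶜ of {2, 4}
  {3, 4, 5}  = ᶜ of {1, 2}
  [11 total]
Pass 2: 7 new —
  {1, 5}  = {5} ∪ {1}
  {3, 5}  = ᶜ of {1, 2, 4}
  {1, 2, 5}  = {1, 2} ∪ {5}
  {2, 4, 5}  = {5} ∪ {2, 4}
  {1, 2, 3, 5}  = {1, 2} ∪ {1, 3, 5}
  {1, 2, 4, 5}  = {1, 2, 4} ∪ {5}
  {1, 3, 4, 5}  = {3, 4, 5} ∪ {1, 3, 5}
  [18 total]
Pass 3. New:
  {2}  = ᶜ of {1, 3, 4, 5}
  {3}  = ᶜ of {1, 2, 4, 5}
  {4}  = ᶜ of {1, 2, 3, 5}
  {1, 3}  = ᶜ of {2, 4, 5}
  {3, 4}  = ᶜ of {1, 2, 5}
  {2, 3, 4}  = ᶜ of {1, 5}
  [24 total]
Pass 4 adds 8:
  {1, 4}  = {4} ∪ {1}
  {2, 3}  = {2} ∪ {3}
  {2, 5}  = {2} ∪ {5}
  {4, 5}  = {5} ∪ {4}
  {1, 2, 3}  = {1, 2} ∪ {3}
  {1, 3, 4}  = {3, 4} ∪ {1, 3}
  {1, 4, 5}  = {1, 5} ∪ {4}
  {2, 3, 5}  = {2} ∪ {3, 5}
  [32 total]
Pass 5: closed — nothing new.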